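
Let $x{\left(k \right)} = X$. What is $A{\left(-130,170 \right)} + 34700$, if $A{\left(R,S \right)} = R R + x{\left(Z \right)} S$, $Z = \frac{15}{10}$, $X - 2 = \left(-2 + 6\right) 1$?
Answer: $52620$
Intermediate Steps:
$X = 6$ ($X = 2 + \left(-2 + 6\right) 1 = 2 + 4 \cdot 1 = 2 + 4 = 6$)
$Z = \frac{3}{2}$ ($Z = 15 \cdot \frac{1}{10} = \frac{3}{2} \approx 1.5$)
$x{\left(k \right)} = 6$
$A{\left(R,S \right)} = R^{2} + 6 S$ ($A{\left(R,S \right)} = R R + 6 S = R^{2} + 6 S$)
$A{\left(-130,170 \right)} + 34700 = \left(\left(-130\right)^{2} + 6 \cdot 170\right) + 34700 = \left(16900 + 1020\right) + 34700 = 17920 + 34700 = 52620$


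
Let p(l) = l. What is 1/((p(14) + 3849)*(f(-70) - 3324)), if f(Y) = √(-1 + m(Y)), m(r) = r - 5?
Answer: -831/10670621969 - I*√19/21341243938 ≈ -7.7877e-8 - 2.0425e-10*I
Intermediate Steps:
m(r) = -5 + r
f(Y) = √(-6 + Y) (f(Y) = √(-1 + (-5 + Y)) = √(-6 + Y))
1/((p(14) + 3849)*(f(-70) - 3324)) = 1/((14 + 3849)*(√(-6 - 70) - 3324)) = 1/(3863*(√(-76) - 3324)) = 1/(3863*(2*I*√19 - 3324)) = 1/(3863*(-3324 + 2*I*√19)) = 1/(-12840612 + 7726*I*√19)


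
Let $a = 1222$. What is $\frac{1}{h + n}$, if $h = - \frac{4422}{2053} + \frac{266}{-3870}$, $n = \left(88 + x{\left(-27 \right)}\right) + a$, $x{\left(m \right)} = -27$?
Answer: $\frac{3972555}{5087958446} \approx 0.00078078$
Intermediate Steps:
$n = 1283$ ($n = \left(88 - 27\right) + 1222 = 61 + 1222 = 1283$)
$h = - \frac{8829619}{3972555}$ ($h = \left(-4422\right) \frac{1}{2053} + 266 \left(- \frac{1}{3870}\right) = - \frac{4422}{2053} - \frac{133}{1935} = - \frac{8829619}{3972555} \approx -2.2227$)
$\frac{1}{h + n} = \frac{1}{- \frac{8829619}{3972555} + 1283} = \frac{1}{\frac{5087958446}{3972555}} = \frac{3972555}{5087958446}$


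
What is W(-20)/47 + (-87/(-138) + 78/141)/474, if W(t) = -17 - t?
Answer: 22657/341596 ≈ 0.066327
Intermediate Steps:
W(-20)/47 + (-87/(-138) + 78/141)/474 = (-17 - 1*(-20))/47 + (-87/(-138) + 78/141)/474 = (-17 + 20)*(1/47) + (-87*(-1/138) + 78*(1/141))*(1/474) = 3*(1/47) + (29/46 + 26/47)*(1/474) = 3/47 + (2559/2162)*(1/474) = 3/47 + 853/341596 = 22657/341596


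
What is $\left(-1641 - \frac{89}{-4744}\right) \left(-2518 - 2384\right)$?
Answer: $\frac{19080581565}{2372} \approx 8.0441 \cdot 10^{6}$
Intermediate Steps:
$\left(-1641 - \frac{89}{-4744}\right) \left(-2518 - 2384\right) = \left(-1641 - - \frac{89}{4744}\right) \left(-4902\right) = \left(-1641 + \frac{89}{4744}\right) \left(-4902\right) = \left(- \frac{7784815}{4744}\right) \left(-4902\right) = \frac{19080581565}{2372}$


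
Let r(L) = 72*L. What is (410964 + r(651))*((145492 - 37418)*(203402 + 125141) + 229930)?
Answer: 16256468060773632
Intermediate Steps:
(410964 + r(651))*((145492 - 37418)*(203402 + 125141) + 229930) = (410964 + 72*651)*((145492 - 37418)*(203402 + 125141) + 229930) = (410964 + 46872)*(108074*328543 + 229930) = 457836*(35506956182 + 229930) = 457836*35507186112 = 16256468060773632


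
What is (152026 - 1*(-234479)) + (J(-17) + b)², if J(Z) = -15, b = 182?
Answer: 414394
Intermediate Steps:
(152026 - 1*(-234479)) + (J(-17) + b)² = (152026 - 1*(-234479)) + (-15 + 182)² = (152026 + 234479) + 167² = 386505 + 27889 = 414394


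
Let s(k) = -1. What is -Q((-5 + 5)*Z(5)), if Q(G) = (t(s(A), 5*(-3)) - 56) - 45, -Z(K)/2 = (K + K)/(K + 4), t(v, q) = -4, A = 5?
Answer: 105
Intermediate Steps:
Z(K) = -4*K/(4 + K) (Z(K) = -2*(K + K)/(K + 4) = -2*2*K/(4 + K) = -4*K/(4 + K))
Q(G) = -105 (Q(G) = (-4 - 56) - 45 = -60 - 45 = -105)
-Q((-5 + 5)*Z(5)) = -1*(-105) = 105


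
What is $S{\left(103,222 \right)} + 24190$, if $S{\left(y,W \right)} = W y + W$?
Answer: $47278$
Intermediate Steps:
$S{\left(y,W \right)} = W + W y$
$S{\left(103,222 \right)} + 24190 = 222 \left(1 + 103\right) + 24190 = 222 \cdot 104 + 24190 = 23088 + 24190 = 47278$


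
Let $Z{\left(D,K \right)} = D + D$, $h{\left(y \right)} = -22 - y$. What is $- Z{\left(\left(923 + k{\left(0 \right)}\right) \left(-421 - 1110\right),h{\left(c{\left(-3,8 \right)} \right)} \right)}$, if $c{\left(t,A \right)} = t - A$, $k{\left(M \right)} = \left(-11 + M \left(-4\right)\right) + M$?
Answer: $2792544$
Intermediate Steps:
$k{\left(M \right)} = -11 - 3 M$ ($k{\left(M \right)} = \left(-11 - 4 M\right) + M = -11 - 3 M$)
$Z{\left(D,K \right)} = 2 D$
$- Z{\left(\left(923 + k{\left(0 \right)}\right) \left(-421 - 1110\right),h{\left(c{\left(-3,8 \right)} \right)} \right)} = - 2 \left(923 - 11\right) \left(-421 - 1110\right) = - 2 \left(923 + \left(-11 + 0\right)\right) \left(-1531\right) = - 2 \left(923 - 11\right) \left(-1531\right) = - 2 \cdot 912 \left(-1531\right) = - 2 \left(-1396272\right) = \left(-1\right) \left(-2792544\right) = 2792544$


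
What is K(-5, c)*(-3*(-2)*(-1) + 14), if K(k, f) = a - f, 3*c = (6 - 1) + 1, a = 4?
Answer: 16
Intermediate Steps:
c = 2 (c = ((6 - 1) + 1)/3 = (5 + 1)/3 = (1/3)*6 = 2)
K(k, f) = 4 - f
K(-5, c)*(-3*(-2)*(-1) + 14) = (4 - 1*2)*(-3*(-2)*(-1) + 14) = (4 - 2)*(6*(-1) + 14) = 2*(-6 + 14) = 2*8 = 16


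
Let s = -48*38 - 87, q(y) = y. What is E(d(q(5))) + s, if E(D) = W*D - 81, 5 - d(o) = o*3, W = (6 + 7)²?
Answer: -3682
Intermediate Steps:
W = 169 (W = 13² = 169)
d(o) = 5 - 3*o (d(o) = 5 - o*3 = 5 - 3*o)
s = -1911 (s = -1824 - 87 = -1911)
E(D) = -81 + 169*D (E(D) = 169*D - 81 = -81 + 169*D)
E(d(q(5))) + s = (-81 + 169*(5 - 3*5)) - 1911 = (-81 + 169*(5 - 15)) - 1911 = (-81 + 169*(-10)) - 1911 = (-81 - 1690) - 1911 = -1771 - 1911 = -3682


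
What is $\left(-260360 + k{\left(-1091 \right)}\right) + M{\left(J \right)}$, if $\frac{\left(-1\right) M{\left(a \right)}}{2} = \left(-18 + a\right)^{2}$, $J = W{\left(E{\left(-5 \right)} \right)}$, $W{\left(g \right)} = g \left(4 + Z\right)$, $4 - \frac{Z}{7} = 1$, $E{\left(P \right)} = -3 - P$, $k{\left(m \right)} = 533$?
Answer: $-261875$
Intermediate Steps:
$Z = 21$ ($Z = 28 - 7 = 21$)
$W{\left(g \right)} = 25 g$ ($W{\left(g \right)} = g \left(4 + 21\right) = g 25 = 25 g$)
$J = 50$ ($J = 25 \left(-3 - -5\right) = 25 \left(-3 + 5\right) = 25 \cdot 2 = 50$)
$M{\left(a \right)} = - 2 \left(-18 + a\right)^{2}$
$\left(-260360 + k{\left(-1091 \right)}\right) + M{\left(J \right)} = \left(-260360 + 533\right) - 2 \left(-18 + 50\right)^{2} = -259827 - 2 \cdot 32^{2} = -259827 - 2048 = -261875$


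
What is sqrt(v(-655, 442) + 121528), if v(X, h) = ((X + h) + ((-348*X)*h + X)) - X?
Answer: sqrt(100870795) ≈ 10043.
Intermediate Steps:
v(X, h) = X + h - 348*X*h (v(X, h) = ((X + h) + (-348*X*h + X)) - X = ((X + h) + (X - 348*X*h)) - X = (h + 2*X - 348*X*h) - X = X + h - 348*X*h)
sqrt(v(-655, 442) + 121528) = sqrt((-655 + 442 - 348*(-655)*442) + 121528) = sqrt((-655 + 442 + 100749480) + 121528) = sqrt(100749267 + 121528) = sqrt(100870795)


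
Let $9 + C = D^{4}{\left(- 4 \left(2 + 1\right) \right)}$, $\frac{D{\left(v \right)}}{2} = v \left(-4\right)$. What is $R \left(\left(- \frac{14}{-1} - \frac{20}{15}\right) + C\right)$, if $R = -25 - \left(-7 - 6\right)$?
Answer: $-1019215916$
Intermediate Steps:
$D{\left(v \right)} = - 8 v$ ($D{\left(v \right)} = 2 v \left(-4\right) = 2 \left(- 4 v\right) = - 8 v$)
$C = 84934647$ ($C = -9 + \left(- 8 \left(- 4 \left(2 + 1\right)\right)\right)^{4} = -9 + \left(- 8 \left(\left(-4\right) 3\right)\right)^{4} = -9 + \left(\left(-8\right) \left(-12\right)\right)^{4} = -9 + 96^{4} = -9 + 84934656 = 84934647$)
$R = -12$ ($R = -25 - -13 = -25 + 13 = -12$)
$R \left(\left(- \frac{14}{-1} - \frac{20}{15}\right) + C\right) = - 12 \left(\left(- \frac{14}{-1} - \frac{20}{15}\right) + 84934647\right) = - 12 \left(\left(\left(-14\right) \left(-1\right) - \frac{4}{3}\right) + 84934647\right) = - 12 \left(\left(14 - \frac{4}{3}\right) + 84934647\right) = - 12 \left(\frac{38}{3} + 84934647\right) = \left(-12\right) \frac{254803979}{3} = -1019215916$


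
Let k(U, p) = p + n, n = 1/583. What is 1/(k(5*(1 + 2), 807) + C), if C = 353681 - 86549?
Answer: 583/156208438 ≈ 3.7322e-6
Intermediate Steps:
n = 1/583 ≈ 0.0017153
k(U, p) = 1/583 + p (k(U, p) = p + 1/583 = 1/583 + p)
C = 267132
1/(k(5*(1 + 2), 807) + C) = 1/((1/583 + 807) + 267132) = 1/(470482/583 + 267132) = 1/(156208438/583) = 583/156208438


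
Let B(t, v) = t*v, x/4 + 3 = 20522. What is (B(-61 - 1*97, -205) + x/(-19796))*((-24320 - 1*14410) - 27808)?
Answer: -10664550349958/4949 ≈ -2.1549e+9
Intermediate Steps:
x = 82076 (x = -12 + 4*20522 = -12 + 82088 = 82076)
(B(-61 - 1*97, -205) + x/(-19796))*((-24320 - 1*14410) - 27808) = ((-61 - 1*97)*(-205) + 82076/(-19796))*((-24320 - 1*14410) - 27808) = ((-61 - 97)*(-205) + 82076*(-1/19796))*((-24320 - 14410) - 27808) = (-158*(-205) - 20519/4949)*(-38730 - 27808) = (32390 - 20519/4949)*(-66538) = (160277591/4949)*(-66538) = -10664550349958/4949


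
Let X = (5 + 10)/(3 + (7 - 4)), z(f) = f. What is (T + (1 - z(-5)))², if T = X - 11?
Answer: 25/4 ≈ 6.2500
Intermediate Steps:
X = 5/2 (X = 15/(3 + 3) = 15/6 = 15*(⅙) = 5/2 ≈ 2.5000)
T = -17/2 (T = 5/2 - 11 = -17/2 ≈ -8.5000)
(T + (1 - z(-5)))² = (-17/2 + (1 - 1*(-5)))² = (-17/2 + (1 + 5))² = (-17/2 + 6)² = (-5/2)² = 25/4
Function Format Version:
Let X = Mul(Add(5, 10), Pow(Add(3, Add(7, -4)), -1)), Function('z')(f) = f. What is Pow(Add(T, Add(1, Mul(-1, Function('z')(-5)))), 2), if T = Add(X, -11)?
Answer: Rational(25, 4) ≈ 6.2500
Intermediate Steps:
X = Rational(5, 2) (X = Mul(15, Pow(Add(3, 3), -1)) = Mul(15, Pow(6, -1)) = Mul(15, Rational(1, 6)) = Rational(5, 2) ≈ 2.5000)
T = Rational(-17, 2) (T = Add(Rational(5, 2), -11) = Rational(-17, 2) ≈ -8.5000)
Pow(Add(T, Add(1, Mul(-1, Function('z')(-5)))), 2) = Pow(Add(Rational(-17, 2), Add(1, Mul(-1, -5))), 2) = Pow(Add(Rational(-17, 2), Add(1, 5)), 2) = Pow(Add(Rational(-17, 2), 6), 2) = Pow(Rational(-5, 2), 2) = Rational(25, 4)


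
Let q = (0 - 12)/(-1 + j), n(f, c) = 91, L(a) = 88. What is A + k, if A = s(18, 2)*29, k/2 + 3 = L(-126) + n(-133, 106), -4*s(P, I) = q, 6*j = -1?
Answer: 1942/7 ≈ 277.43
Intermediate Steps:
j = -1/6 (j = (1/6)*(-1) = -1/6 ≈ -0.16667)
q = 72/7 (q = (0 - 12)/(-1 - 1/6) = -12/(-7/6) = -12*(-6/7) = 72/7 ≈ 10.286)
s(P, I) = -18/7 (s(P, I) = -1/4*72/7 = -18/7)
k = 352 (k = -6 + 2*(88 + 91) = -6 + 2*179 = -6 + 358 = 352)
A = -522/7 (A = -18/7*29 = -522/7 ≈ -74.571)
A + k = -522/7 + 352 = 1942/7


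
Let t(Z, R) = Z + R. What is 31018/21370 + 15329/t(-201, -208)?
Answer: -157447184/4370165 ≈ -36.028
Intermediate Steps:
t(Z, R) = R + Z
31018/21370 + 15329/t(-201, -208) = 31018/21370 + 15329/(-208 - 201) = 31018*(1/21370) + 15329/(-409) = 15509/10685 + 15329*(-1/409) = 15509/10685 - 15329/409 = -157447184/4370165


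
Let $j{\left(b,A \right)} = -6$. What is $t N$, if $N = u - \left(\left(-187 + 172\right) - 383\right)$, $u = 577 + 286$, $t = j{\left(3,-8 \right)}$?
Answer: $-7566$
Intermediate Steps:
$t = -6$
$u = 863$
$N = 1261$ ($N = 863 - \left(\left(-187 + 172\right) - 383\right) = 863 - \left(-15 - 383\right) = 863 - -398 = 863 + 398 = 1261$)
$t N = \left(-6\right) 1261 = -7566$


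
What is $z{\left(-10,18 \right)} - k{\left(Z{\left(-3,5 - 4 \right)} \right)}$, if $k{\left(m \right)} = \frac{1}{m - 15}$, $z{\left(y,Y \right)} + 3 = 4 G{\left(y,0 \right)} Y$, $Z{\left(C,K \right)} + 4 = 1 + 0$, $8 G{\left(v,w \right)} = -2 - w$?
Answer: $- \frac{377}{18} \approx -20.944$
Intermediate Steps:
$G{\left(v,w \right)} = - \frac{1}{4} - \frac{w}{8}$ ($G{\left(v,w \right)} = \frac{-2 - w}{8} = - \frac{1}{4} - \frac{w}{8}$)
$Z{\left(C,K \right)} = -3$ ($Z{\left(C,K \right)} = -4 + \left(1 + 0\right) = -4 + 1 = -3$)
$z{\left(y,Y \right)} = -3 - Y$ ($z{\left(y,Y \right)} = -3 + 4 \left(- \frac{1}{4} - 0\right) Y = -3 + 4 \left(- \frac{1}{4} + 0\right) Y = -3 + 4 \left(- \frac{1}{4}\right) Y = -3 - Y$)
$k{\left(m \right)} = \frac{1}{-15 + m}$
$z{\left(-10,18 \right)} - k{\left(Z{\left(-3,5 - 4 \right)} \right)} = \left(-3 - 18\right) - \frac{1}{-15 - 3} = \left(-3 - 18\right) - \frac{1}{-18} = -21 - - \frac{1}{18} = -21 + \frac{1}{18} = - \frac{377}{18}$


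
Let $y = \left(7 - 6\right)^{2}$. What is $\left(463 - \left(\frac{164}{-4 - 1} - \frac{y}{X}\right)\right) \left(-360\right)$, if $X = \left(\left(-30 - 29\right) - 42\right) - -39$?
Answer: $- \frac{5532948}{31} \approx -1.7848 \cdot 10^{5}$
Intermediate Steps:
$X = -62$ ($X = \left(-59 - 42\right) + 39 = -101 + 39 = -62$)
$y = 1$ ($y = 1^{2} = 1$)
$\left(463 - \left(\frac{164}{-4 - 1} - \frac{y}{X}\right)\right) \left(-360\right) = \left(463 - \left(\frac{1}{62} + \frac{164}{-4 - 1}\right)\right) \left(-360\right) = \left(463 - \left(\frac{1}{62} + \frac{164}{\left(-5\right) 1}\right)\right) \left(-360\right) = \left(463 - \left(\frac{1}{62} + \frac{164}{-5}\right)\right) \left(-360\right) = \left(463 - - \frac{10163}{310}\right) \left(-360\right) = \left(463 + \left(- \frac{1}{62} + \frac{164}{5}\right)\right) \left(-360\right) = \left(463 + \frac{10163}{310}\right) \left(-360\right) = \frac{153693}{310} \left(-360\right) = - \frac{5532948}{31}$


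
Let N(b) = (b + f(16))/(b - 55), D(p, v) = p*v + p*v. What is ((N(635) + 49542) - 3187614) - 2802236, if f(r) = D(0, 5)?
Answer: -689075601/116 ≈ -5.9403e+6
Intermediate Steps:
D(p, v) = 2*p*v
f(r) = 0 (f(r) = 2*0*5 = 0)
N(b) = b/(-55 + b) (N(b) = (b + 0)/(b - 55) = b/(-55 + b))
((N(635) + 49542) - 3187614) - 2802236 = ((635/(-55 + 635) + 49542) - 3187614) - 2802236 = ((635/580 + 49542) - 3187614) - 2802236 = ((635*(1/580) + 49542) - 3187614) - 2802236 = ((127/116 + 49542) - 3187614) - 2802236 = (5746999/116 - 3187614) - 2802236 = -364016225/116 - 2802236 = -689075601/116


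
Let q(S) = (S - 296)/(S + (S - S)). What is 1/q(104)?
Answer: -13/24 ≈ -0.54167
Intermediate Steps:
q(S) = (-296 + S)/S (q(S) = (-296 + S)/(S + 0) = (-296 + S)/S)
1/q(104) = 1/((-296 + 104)/104) = 1/((1/104)*(-192)) = 1/(-24/13) = -13/24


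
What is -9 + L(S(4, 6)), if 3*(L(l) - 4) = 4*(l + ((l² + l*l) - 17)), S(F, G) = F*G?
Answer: 4621/3 ≈ 1540.3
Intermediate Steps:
L(l) = -56/3 + 4*l/3 + 8*l²/3 (L(l) = 4 + (4*(l + ((l² + l*l) - 17)))/3 = 4 + (4*(l + ((l² + l²) - 17)))/3 = 4 + (4*(l + (2*l² - 17)))/3 = 4 + (4*(l + (-17 + 2*l²)))/3 = 4 + (4*(-17 + l + 2*l²))/3 = 4 + (-68 + 4*l + 8*l²)/3 = 4 + (-68/3 + 4*l/3 + 8*l²/3) = -56/3 + 4*l/3 + 8*l²/3)
-9 + L(S(4, 6)) = -9 + (-56/3 + 4*(4*6)/3 + 8*(4*6)²/3) = -9 + (-56/3 + (4/3)*24 + (8/3)*24²) = -9 + (-56/3 + 32 + (8/3)*576) = -9 + (-56/3 + 32 + 1536) = -9 + 4648/3 = 4621/3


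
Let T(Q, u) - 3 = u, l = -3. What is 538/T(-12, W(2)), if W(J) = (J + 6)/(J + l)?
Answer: -538/5 ≈ -107.60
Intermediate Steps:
W(J) = (6 + J)/(-3 + J) (W(J) = (J + 6)/(J - 3) = (6 + J)/(-3 + J))
T(Q, u) = 3 + u
538/T(-12, W(2)) = 538/(3 + (6 + 2)/(-3 + 2)) = 538/(3 + 8/(-1)) = 538/(3 - 1*8) = 538/(3 - 8) = 538/(-5) = 538*(-⅕) = -538/5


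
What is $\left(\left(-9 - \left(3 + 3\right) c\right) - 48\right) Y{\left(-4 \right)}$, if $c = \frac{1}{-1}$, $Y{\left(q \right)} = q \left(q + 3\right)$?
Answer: $-204$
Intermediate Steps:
$Y{\left(q \right)} = q \left(3 + q\right)$
$c = -1$
$\left(\left(-9 - \left(3 + 3\right) c\right) - 48\right) Y{\left(-4 \right)} = \left(\left(-9 - \left(3 + 3\right) \left(-1\right)\right) - 48\right) \left(- 4 \left(3 - 4\right)\right) = \left(\left(-9 - 6 \left(-1\right)\right) - 48\right) \left(\left(-4\right) \left(-1\right)\right) = \left(\left(-9 - -6\right) - 48\right) 4 = \left(\left(-9 + 6\right) - 48\right) 4 = \left(-3 - 48\right) 4 = \left(-51\right) 4 = -204$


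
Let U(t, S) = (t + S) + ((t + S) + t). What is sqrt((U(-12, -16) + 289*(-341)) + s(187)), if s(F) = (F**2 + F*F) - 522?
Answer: I*sqrt(29201) ≈ 170.88*I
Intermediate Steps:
U(t, S) = 2*S + 3*t (U(t, S) = (S + t) + ((S + t) + t) = (S + t) + (S + 2*t) = 2*S + 3*t)
s(F) = -522 + 2*F**2 (s(F) = (F**2 + F**2) - 522 = 2*F**2 - 522 = -522 + 2*F**2)
sqrt((U(-12, -16) + 289*(-341)) + s(187)) = sqrt(((2*(-16) + 3*(-12)) + 289*(-341)) + (-522 + 2*187**2)) = sqrt(((-32 - 36) - 98549) + (-522 + 2*34969)) = sqrt((-68 - 98549) + (-522 + 69938)) = sqrt(-98617 + 69416) = sqrt(-29201) = I*sqrt(29201)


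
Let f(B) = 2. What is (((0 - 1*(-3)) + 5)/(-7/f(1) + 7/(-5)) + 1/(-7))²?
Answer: 7569/2401 ≈ 3.1524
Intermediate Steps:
(((0 - 1*(-3)) + 5)/(-7/f(1) + 7/(-5)) + 1/(-7))² = (((0 - 1*(-3)) + 5)/(-7/2 + 7/(-5)) + 1/(-7))² = (((0 + 3) + 5)/(-7*½ + 7*(-⅕)) + 1*(-⅐))² = ((3 + 5)/(-7/2 - 7/5) - ⅐)² = (8/(-49/10) - ⅐)² = (8*(-10/49) - ⅐)² = (-80/49 - ⅐)² = (-87/49)² = 7569/2401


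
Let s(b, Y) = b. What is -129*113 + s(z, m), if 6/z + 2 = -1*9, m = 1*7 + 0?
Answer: -160353/11 ≈ -14578.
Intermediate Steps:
m = 7 (m = 7 + 0 = 7)
z = -6/11 (z = 6/(-2 - 1*9) = 6/(-2 - 9) = 6/(-11) = 6*(-1/11) = -6/11 ≈ -0.54545)
-129*113 + s(z, m) = -129*113 - 6/11 = -14577 - 6/11 = -160353/11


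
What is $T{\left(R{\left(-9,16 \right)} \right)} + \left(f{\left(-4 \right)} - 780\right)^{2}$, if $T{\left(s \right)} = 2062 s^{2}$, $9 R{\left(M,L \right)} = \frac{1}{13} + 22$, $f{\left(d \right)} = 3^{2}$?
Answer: $\frac{8307147727}{13689} \approx 6.0685 \cdot 10^{5}$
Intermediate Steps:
$f{\left(d \right)} = 9$
$R{\left(M,L \right)} = \frac{287}{117}$ ($R{\left(M,L \right)} = \frac{\frac{1}{13} + 22}{9} = \frac{1}{9} \cdot \frac{287}{13} = \frac{287}{117}$)
$T{\left(R{\left(-9,16 \right)} \right)} + \left(f{\left(-4 \right)} - 780\right)^{2} = 2062 \left(\frac{287}{117}\right)^{2} + \left(9 - 780\right)^{2} = 2062 \cdot \frac{82369}{13689} + \left(-771\right)^{2} = \frac{169844878}{13689} + 594441 = \frac{8307147727}{13689}$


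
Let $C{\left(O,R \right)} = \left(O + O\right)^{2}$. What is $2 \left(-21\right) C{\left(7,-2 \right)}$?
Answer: $-8232$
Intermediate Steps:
$C{\left(O,R \right)} = 4 O^{2}$ ($C{\left(O,R \right)} = \left(2 O\right)^{2} = 4 O^{2}$)
$2 \left(-21\right) C{\left(7,-2 \right)} = 2 \left(-21\right) 4 \cdot 7^{2} = - 42 \cdot 4 \cdot 49 = \left(-42\right) 196 = -8232$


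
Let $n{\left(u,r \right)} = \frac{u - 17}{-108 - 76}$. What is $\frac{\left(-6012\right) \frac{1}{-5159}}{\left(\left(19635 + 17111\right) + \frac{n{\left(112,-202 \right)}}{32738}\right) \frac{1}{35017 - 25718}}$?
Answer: $\frac{336763633749696}{1141945995142183} \approx 0.2949$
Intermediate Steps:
$n{\left(u,r \right)} = \frac{17}{184} - \frac{u}{184}$ ($n{\left(u,r \right)} = \frac{-17 + u}{-184} = \left(-17 + u\right) \left(- \frac{1}{184}\right) = \frac{17}{184} - \frac{u}{184}$)
$\frac{\left(-6012\right) \frac{1}{-5159}}{\left(\left(19635 + 17111\right) + \frac{n{\left(112,-202 \right)}}{32738}\right) \frac{1}{35017 - 25718}} = \frac{\left(-6012\right) \frac{1}{-5159}}{\left(\left(19635 + 17111\right) + \frac{\frac{17}{184} - \frac{14}{23}}{32738}\right) \frac{1}{35017 - 25718}} = \frac{\left(-6012\right) \left(- \frac{1}{5159}\right)}{\left(36746 + \left(\frac{17}{184} - \frac{14}{23}\right) \frac{1}{32738}\right) \frac{1}{9299}} = \frac{6012}{5159 \left(36746 - \frac{95}{6023792}\right) \frac{1}{9299}} = \frac{6012}{5159 \cdot \frac{221350260737}{6023792} \cdot \frac{1}{9299}} = \frac{6012}{5159 \cdot \frac{221350260737}{56015241808}} = \frac{6012}{5159} \cdot \frac{56015241808}{221350260737} = \frac{336763633749696}{1141945995142183}$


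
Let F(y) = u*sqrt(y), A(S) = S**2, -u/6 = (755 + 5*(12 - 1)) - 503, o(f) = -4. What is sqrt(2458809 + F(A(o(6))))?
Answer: sqrt(2451441) ≈ 1565.7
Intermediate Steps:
u = -1842 (u = -6*((755 + 5*(12 - 1)) - 503) = -6*((755 + 5*11) - 503) = -6*((755 + 55) - 503) = -6*(810 - 503) = -6*307 = -1842)
F(y) = -1842*sqrt(y)
sqrt(2458809 + F(A(o(6)))) = sqrt(2458809 - 1842*sqrt((-4)**2)) = sqrt(2458809 - 1842*sqrt(16)) = sqrt(2458809 - 1842*4) = sqrt(2458809 - 7368) = sqrt(2451441)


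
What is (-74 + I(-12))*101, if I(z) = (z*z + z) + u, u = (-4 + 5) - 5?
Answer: 5454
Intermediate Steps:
u = -4 (u = 1 - 5 = -4)
I(z) = -4 + z + z**2 (I(z) = (z*z + z) - 4 = (z**2 + z) - 4 = (z + z**2) - 4 = -4 + z + z**2)
(-74 + I(-12))*101 = (-74 + (-4 - 12 + (-12)**2))*101 = (-74 + (-4 - 12 + 144))*101 = (-74 + 128)*101 = 54*101 = 5454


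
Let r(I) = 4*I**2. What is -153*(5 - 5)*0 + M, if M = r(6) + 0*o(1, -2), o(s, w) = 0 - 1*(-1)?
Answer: 144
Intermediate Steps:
o(s, w) = 1 (o(s, w) = 0 + 1 = 1)
M = 144 (M = 4*6**2 + 0*1 = 4*36 + 0 = 144 + 0 = 144)
-153*(5 - 5)*0 + M = -153*(5 - 5)*0 + 144 = -0*0 + 144 = -153*0 + 144 = 0 + 144 = 144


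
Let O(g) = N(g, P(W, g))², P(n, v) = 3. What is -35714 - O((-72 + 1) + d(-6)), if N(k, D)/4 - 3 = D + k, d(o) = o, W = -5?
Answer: -116370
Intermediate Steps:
N(k, D) = 12 + 4*D + 4*k (N(k, D) = 12 + 4*(D + k) = 12 + (4*D + 4*k) = 12 + 4*D + 4*k)
O(g) = (24 + 4*g)² (O(g) = (12 + 4*3 + 4*g)² = (12 + 12 + 4*g)² = (24 + 4*g)²)
-35714 - O((-72 + 1) + d(-6)) = -35714 - 16*(6 + ((-72 + 1) - 6))² = -35714 - 16*(6 + (-71 - 6))² = -35714 - 16*(6 - 77)² = -35714 - 16*(-71)² = -35714 - 16*5041 = -35714 - 1*80656 = -35714 - 80656 = -116370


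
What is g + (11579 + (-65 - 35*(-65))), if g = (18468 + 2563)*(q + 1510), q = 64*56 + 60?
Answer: 108407563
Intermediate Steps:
q = 3644 (q = 3584 + 60 = 3644)
g = 108393774 (g = (18468 + 2563)*(3644 + 1510) = 21031*5154 = 108393774)
g + (11579 + (-65 - 35*(-65))) = 108393774 + (11579 + (-65 - 35*(-65))) = 108393774 + (11579 + (-65 + 2275)) = 108393774 + (11579 + 2210) = 108393774 + 13789 = 108407563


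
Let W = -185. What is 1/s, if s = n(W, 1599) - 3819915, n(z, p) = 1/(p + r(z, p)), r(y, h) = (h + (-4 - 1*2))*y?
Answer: -293106/1119640005991 ≈ -2.6179e-7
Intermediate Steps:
r(y, h) = y*(-6 + h) (r(y, h) = (h + (-4 - 2))*y = (h - 6)*y = (-6 + h)*y = y*(-6 + h))
n(z, p) = 1/(p + z*(-6 + p))
s = -1119640005991/293106 (s = 1/(1599 - 185*(-6 + 1599)) - 3819915 = 1/(1599 - 185*1593) - 3819915 = 1/(1599 - 294705) - 3819915 = 1/(-293106) - 3819915 = -1/293106 - 3819915 = -1119640005991/293106 ≈ -3.8199e+6)
1/s = 1/(-1119640005991/293106) = -293106/1119640005991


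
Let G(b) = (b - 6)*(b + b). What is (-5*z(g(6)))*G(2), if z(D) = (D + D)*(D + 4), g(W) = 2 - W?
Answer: 0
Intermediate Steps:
G(b) = 2*b*(-6 + b) (G(b) = (-6 + b)*(2*b) = 2*b*(-6 + b))
z(D) = 2*D*(4 + D) (z(D) = (2*D)*(4 + D) = 2*D*(4 + D))
(-5*z(g(6)))*G(2) = (-10*(2 - 1*6)*(4 + (2 - 1*6)))*(2*2*(-6 + 2)) = (-10*(2 - 6)*(4 + (2 - 6)))*(2*2*(-4)) = -10*(-4)*(4 - 4)*(-16) = -10*(-4)*0*(-16) = -5*0*(-16) = 0*(-16) = 0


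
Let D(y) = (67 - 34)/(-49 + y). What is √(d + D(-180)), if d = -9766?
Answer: I*√512146363/229 ≈ 98.824*I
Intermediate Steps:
D(y) = 33/(-49 + y)
√(d + D(-180)) = √(-9766 + 33/(-49 - 180)) = √(-9766 + 33/(-229)) = √(-9766 + 33*(-1/229)) = √(-9766 - 33/229) = √(-2236447/229) = I*√512146363/229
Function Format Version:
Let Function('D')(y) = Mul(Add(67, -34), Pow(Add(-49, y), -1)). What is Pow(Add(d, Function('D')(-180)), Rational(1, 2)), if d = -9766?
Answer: Mul(Rational(1, 229), I, Pow(512146363, Rational(1, 2))) ≈ Mul(98.824, I)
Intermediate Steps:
Function('D')(y) = Mul(33, Pow(Add(-49, y), -1))
Pow(Add(d, Function('D')(-180)), Rational(1, 2)) = Pow(Add(-9766, Mul(33, Pow(Add(-49, -180), -1))), Rational(1, 2)) = Pow(Add(-9766, Mul(33, Pow(-229, -1))), Rational(1, 2)) = Pow(Add(-9766, Mul(33, Rational(-1, 229))), Rational(1, 2)) = Pow(Add(-9766, Rational(-33, 229)), Rational(1, 2)) = Pow(Rational(-2236447, 229), Rational(1, 2)) = Mul(Rational(1, 229), I, Pow(512146363, Rational(1, 2)))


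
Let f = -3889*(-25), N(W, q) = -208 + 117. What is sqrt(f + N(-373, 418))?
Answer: sqrt(97134) ≈ 311.66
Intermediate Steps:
N(W, q) = -91
f = 97225
sqrt(f + N(-373, 418)) = sqrt(97225 - 91) = sqrt(97134)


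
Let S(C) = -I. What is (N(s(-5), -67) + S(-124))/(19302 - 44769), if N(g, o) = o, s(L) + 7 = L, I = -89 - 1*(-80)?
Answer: 58/25467 ≈ 0.0022775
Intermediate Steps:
I = -9 (I = -89 + 80 = -9)
s(L) = -7 + L
S(C) = 9 (S(C) = -1*(-9) = 9)
(N(s(-5), -67) + S(-124))/(19302 - 44769) = (-67 + 9)/(19302 - 44769) = -58/(-25467) = -58*(-1/25467) = 58/25467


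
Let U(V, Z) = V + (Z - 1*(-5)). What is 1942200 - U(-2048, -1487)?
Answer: 1945730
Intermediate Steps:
U(V, Z) = 5 + V + Z (U(V, Z) = V + (Z + 5) = V + (5 + Z) = 5 + V + Z)
1942200 - U(-2048, -1487) = 1942200 - (5 - 2048 - 1487) = 1942200 - 1*(-3530) = 1942200 + 3530 = 1945730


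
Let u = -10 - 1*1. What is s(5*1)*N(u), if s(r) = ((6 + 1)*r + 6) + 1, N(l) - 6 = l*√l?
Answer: 252 - 462*I*√11 ≈ 252.0 - 1532.3*I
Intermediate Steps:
u = -11 (u = -10 - 1 = -11)
N(l) = 6 + l^(3/2) (N(l) = 6 + l*√l = 6 + l^(3/2))
s(r) = 7 + 7*r (s(r) = (7*r + 6) + 1 = (6 + 7*r) + 1 = 7 + 7*r)
s(5*1)*N(u) = (7 + 7*(5*1))*(6 + (-11)^(3/2)) = (7 + 7*5)*(6 - 11*I*√11) = (7 + 35)*(6 - 11*I*√11) = 42*(6 - 11*I*√11) = 252 - 462*I*√11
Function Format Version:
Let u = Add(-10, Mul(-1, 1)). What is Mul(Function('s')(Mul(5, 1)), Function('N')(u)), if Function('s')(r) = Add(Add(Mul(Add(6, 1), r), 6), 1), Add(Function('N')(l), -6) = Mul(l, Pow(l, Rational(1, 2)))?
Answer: Add(252, Mul(-462, I, Pow(11, Rational(1, 2)))) ≈ Add(252.00, Mul(-1532.3, I))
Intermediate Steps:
u = -11 (u = Add(-10, -1) = -11)
Function('N')(l) = Add(6, Pow(l, Rational(3, 2))) (Function('N')(l) = Add(6, Mul(l, Pow(l, Rational(1, 2)))) = Add(6, Pow(l, Rational(3, 2))))
Function('s')(r) = Add(7, Mul(7, r)) (Function('s')(r) = Add(Add(Mul(7, r), 6), 1) = Add(Add(6, Mul(7, r)), 1) = Add(7, Mul(7, r)))
Mul(Function('s')(Mul(5, 1)), Function('N')(u)) = Mul(Add(7, Mul(7, Mul(5, 1))), Add(6, Pow(-11, Rational(3, 2)))) = Mul(Add(7, Mul(7, 5)), Add(6, Mul(-11, I, Pow(11, Rational(1, 2))))) = Mul(Add(7, 35), Add(6, Mul(-11, I, Pow(11, Rational(1, 2))))) = Mul(42, Add(6, Mul(-11, I, Pow(11, Rational(1, 2))))) = Add(252, Mul(-462, I, Pow(11, Rational(1, 2))))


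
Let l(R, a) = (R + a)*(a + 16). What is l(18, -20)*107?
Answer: 856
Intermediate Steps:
l(R, a) = (16 + a)*(R + a) (l(R, a) = (R + a)*(16 + a) = (16 + a)*(R + a))
l(18, -20)*107 = ((-20)² + 16*18 + 16*(-20) + 18*(-20))*107 = (400 + 288 - 320 - 360)*107 = 8*107 = 856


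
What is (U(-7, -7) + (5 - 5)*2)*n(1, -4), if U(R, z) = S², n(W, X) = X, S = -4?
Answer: -64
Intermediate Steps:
U(R, z) = 16 (U(R, z) = (-4)² = 16)
(U(-7, -7) + (5 - 5)*2)*n(1, -4) = (16 + (5 - 5)*2)*(-4) = (16 + 0*2)*(-4) = (16 + 0)*(-4) = 16*(-4) = -64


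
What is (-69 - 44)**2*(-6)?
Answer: -76614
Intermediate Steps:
(-69 - 44)**2*(-6) = (-113)**2*(-6) = 12769*(-6) = -76614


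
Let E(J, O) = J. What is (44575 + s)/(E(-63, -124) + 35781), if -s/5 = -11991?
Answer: 52265/17859 ≈ 2.9265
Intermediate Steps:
s = 59955 (s = -5*(-11991) = 59955)
(44575 + s)/(E(-63, -124) + 35781) = (44575 + 59955)/(-63 + 35781) = 104530/35718 = 104530*(1/35718) = 52265/17859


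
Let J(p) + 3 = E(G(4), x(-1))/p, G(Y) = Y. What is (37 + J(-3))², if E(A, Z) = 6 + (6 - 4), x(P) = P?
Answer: 8836/9 ≈ 981.78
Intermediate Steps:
E(A, Z) = 8 (E(A, Z) = 6 + 2 = 8)
J(p) = -3 + 8/p
(37 + J(-3))² = (37 + (-3 + 8/(-3)))² = (37 + (-3 + 8*(-⅓)))² = (37 + (-3 - 8/3))² = (37 - 17/3)² = (94/3)² = 8836/9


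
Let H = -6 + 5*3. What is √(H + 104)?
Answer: √113 ≈ 10.630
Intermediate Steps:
H = 9 (H = -6 + 15 = 9)
√(H + 104) = √(9 + 104) = √113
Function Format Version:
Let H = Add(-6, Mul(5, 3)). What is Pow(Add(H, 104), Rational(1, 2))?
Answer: Pow(113, Rational(1, 2)) ≈ 10.630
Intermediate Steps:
H = 9 (H = Add(-6, 15) = 9)
Pow(Add(H, 104), Rational(1, 2)) = Pow(Add(9, 104), Rational(1, 2)) = Pow(113, Rational(1, 2))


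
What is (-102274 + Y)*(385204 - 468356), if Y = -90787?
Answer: 16053408272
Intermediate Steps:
(-102274 + Y)*(385204 - 468356) = (-102274 - 90787)*(385204 - 468356) = -193061*(-83152) = 16053408272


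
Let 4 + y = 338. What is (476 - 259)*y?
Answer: 72478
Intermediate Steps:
y = 334 (y = -4 + 338 = 334)
(476 - 259)*y = (476 - 259)*334 = 217*334 = 72478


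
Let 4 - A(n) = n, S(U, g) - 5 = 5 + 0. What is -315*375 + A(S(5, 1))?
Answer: -118131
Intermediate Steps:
S(U, g) = 10 (S(U, g) = 5 + (5 + 0) = 5 + 5 = 10)
A(n) = 4 - n
-315*375 + A(S(5, 1)) = -315*375 + (4 - 1*10) = -118125 + (4 - 10) = -118125 - 6 = -118131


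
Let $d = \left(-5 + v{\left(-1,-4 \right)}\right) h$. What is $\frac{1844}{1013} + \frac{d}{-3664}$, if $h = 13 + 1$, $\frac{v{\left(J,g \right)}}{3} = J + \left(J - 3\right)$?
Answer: $\frac{880007}{463954} \approx 1.8968$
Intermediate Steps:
$v{\left(J,g \right)} = -9 + 6 J$ ($v{\left(J,g \right)} = 3 \left(J + \left(J - 3\right)\right) = 3 \left(J + \left(-3 + J\right)\right) = 3 \left(-3 + 2 J\right) = -9 + 6 J$)
$h = 14$
$d = -280$ ($d = \left(-5 + \left(-9 + 6 \left(-1\right)\right)\right) 14 = \left(-5 - 15\right) 14 = \left(-20\right) 14 = -280$)
$\frac{1844}{1013} + \frac{d}{-3664} = \frac{1844}{1013} - \frac{280}{-3664} = 1844 \cdot \frac{1}{1013} - - \frac{35}{458} = \frac{1844}{1013} + \frac{35}{458} = \frac{880007}{463954}$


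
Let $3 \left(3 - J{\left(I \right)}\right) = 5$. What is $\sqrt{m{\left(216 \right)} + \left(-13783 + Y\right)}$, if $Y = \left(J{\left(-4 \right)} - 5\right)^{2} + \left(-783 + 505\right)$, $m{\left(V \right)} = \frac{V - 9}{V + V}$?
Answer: $\frac{i \sqrt{2022779}}{12} \approx 118.52 i$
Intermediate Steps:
$J{\left(I \right)} = \frac{4}{3}$ ($J{\left(I \right)} = 3 - \frac{5}{3} = \frac{4}{3}$)
$m{\left(V \right)} = \frac{-9 + V}{2 V}$
$Y = - \frac{2381}{9}$ ($Y = \left(\frac{4}{3} - 5\right)^{2} + \left(-783 + 505\right) = \left(- \frac{11}{3}\right)^{2} - 278 = \frac{121}{9} - 278 = - \frac{2381}{9} \approx -264.56$)
$\sqrt{m{\left(216 \right)} + \left(-13783 + Y\right)} = \sqrt{\frac{-9 + 216}{2 \cdot 216} - \frac{126428}{9}} = \sqrt{\frac{1}{2} \cdot \frac{1}{216} \cdot 207 - \frac{126428}{9}} = \sqrt{\frac{23}{48} - \frac{126428}{9}} = \sqrt{- \frac{2022779}{144}} = \frac{i \sqrt{2022779}}{12}$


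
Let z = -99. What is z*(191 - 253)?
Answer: 6138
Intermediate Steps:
z*(191 - 253) = -99*(191 - 253) = -99*(-62) = 6138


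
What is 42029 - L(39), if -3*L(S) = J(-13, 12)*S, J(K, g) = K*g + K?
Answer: 39832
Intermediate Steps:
J(K, g) = K + K*g
L(S) = 169*S/3 (L(S) = -(-13*(1 + 12))*S/3 = -(-13*13)*S/3 = -(-169)*S/3 = 169*S/3)
42029 - L(39) = 42029 - 169*39/3 = 42029 - 1*2197 = 42029 - 2197 = 39832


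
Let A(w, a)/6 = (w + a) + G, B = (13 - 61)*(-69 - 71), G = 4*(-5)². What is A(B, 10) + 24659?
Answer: 65639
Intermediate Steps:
G = 100 (G = 4*25 = 100)
B = 6720 (B = -48*(-140) = 6720)
A(w, a) = 600 + 6*a + 6*w (A(w, a) = 6*((w + a) + 100) = 6*((a + w) + 100) = 6*(100 + a + w) = 600 + 6*a + 6*w)
A(B, 10) + 24659 = (600 + 6*10 + 6*6720) + 24659 = (600 + 60 + 40320) + 24659 = 40980 + 24659 = 65639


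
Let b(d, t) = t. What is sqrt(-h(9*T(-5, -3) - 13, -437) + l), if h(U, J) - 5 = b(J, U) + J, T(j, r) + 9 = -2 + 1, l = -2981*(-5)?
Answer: 4*sqrt(965) ≈ 124.26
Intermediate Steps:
l = 14905
T(j, r) = -10 (T(j, r) = -9 + (-2 + 1) = -9 - 1 = -10)
h(U, J) = 5 + J + U (h(U, J) = 5 + (U + J) = 5 + (J + U) = 5 + J + U)
sqrt(-h(9*T(-5, -3) - 13, -437) + l) = sqrt(-(5 - 437 + (9*(-10) - 13)) + 14905) = sqrt(-(5 - 437 + (-90 - 13)) + 14905) = sqrt(-(5 - 437 - 103) + 14905) = sqrt(-1*(-535) + 14905) = sqrt(535 + 14905) = sqrt(15440) = 4*sqrt(965)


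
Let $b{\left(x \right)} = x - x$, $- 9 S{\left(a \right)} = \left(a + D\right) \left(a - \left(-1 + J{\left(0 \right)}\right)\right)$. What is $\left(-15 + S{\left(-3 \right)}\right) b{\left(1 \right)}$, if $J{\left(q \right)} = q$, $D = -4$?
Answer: $0$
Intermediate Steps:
$S{\left(a \right)} = - \frac{\left(1 + a\right) \left(-4 + a\right)}{9}$ ($S{\left(a \right)} = - \frac{\left(a - 4\right) \left(a + \left(1 - 0\right)\right)}{9} = - \frac{\left(-4 + a\right) \left(a + \left(1 + 0\right)\right)}{9} = - \frac{\left(-4 + a\right) \left(a + 1\right)}{9} = - \frac{\left(-4 + a\right) \left(1 + a\right)}{9} = - \frac{\left(1 + a\right) \left(-4 + a\right)}{9}$)
$b{\left(x \right)} = 0$
$\left(-15 + S{\left(-3 \right)}\right) b{\left(1 \right)} = \left(-15 + \left(\frac{4}{9} - \frac{\left(-3\right)^{2}}{9} + \frac{1}{3} \left(-3\right)\right)\right) 0 = \left(-15 - \frac{14}{9}\right) 0 = \left(- \frac{149}{9}\right) 0 = 0$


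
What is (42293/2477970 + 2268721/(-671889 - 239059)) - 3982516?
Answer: -4494873090296300783/1128650907780 ≈ -3.9825e+6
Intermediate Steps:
(42293/2477970 + 2268721/(-671889 - 239059)) - 3982516 = (42293*(1/2477970) + 2268721/(-910948)) - 3982516 = (42293/2477970 + 2268721*(-1/910948)) - 3982516 = (42293/2477970 - 2268721/910948) - 3982516 = -2791647926303/1128650907780 - 3982516 = -4494873090296300783/1128650907780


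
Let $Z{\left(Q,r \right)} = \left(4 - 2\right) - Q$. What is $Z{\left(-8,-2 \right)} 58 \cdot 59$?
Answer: $34220$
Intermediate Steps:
$Z{\left(Q,r \right)} = 2 - Q$ ($Z{\left(Q,r \right)} = \left(4 - 2\right) - Q = 2 - Q$)
$Z{\left(-8,-2 \right)} 58 \cdot 59 = \left(2 - -8\right) 58 \cdot 59 = \left(2 + 8\right) 58 \cdot 59 = 10 \cdot 58 \cdot 59 = 580 \cdot 59 = 34220$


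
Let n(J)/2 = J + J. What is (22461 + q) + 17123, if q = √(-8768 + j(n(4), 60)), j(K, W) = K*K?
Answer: 39584 + 8*I*√133 ≈ 39584.0 + 92.26*I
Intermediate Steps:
n(J) = 4*J (n(J) = 2*(J + J) = 2*(2*J) = 4*J)
j(K, W) = K²
q = 8*I*√133 (q = √(-8768 + (4*4)²) = √(-8768 + 16²) = √(-8768 + 256) = √(-8512) = 8*I*√133 ≈ 92.26*I)
(22461 + q) + 17123 = (22461 + 8*I*√133) + 17123 = 39584 + 8*I*√133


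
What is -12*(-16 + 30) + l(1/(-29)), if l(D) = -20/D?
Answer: 412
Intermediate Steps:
-12*(-16 + 30) + l(1/(-29)) = -12*(-16 + 30) - 20/(1/(-29)) = -12*14 - 20/(-1/29) = -168 - 20*(-29) = -168 + 580 = 412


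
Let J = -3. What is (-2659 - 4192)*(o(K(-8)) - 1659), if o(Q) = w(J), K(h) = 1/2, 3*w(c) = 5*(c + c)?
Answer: 11434319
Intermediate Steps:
w(c) = 10*c/3 (w(c) = (5*(c + c))/3 = (5*(2*c))/3 = (10*c)/3 = 10*c/3)
K(h) = ½
o(Q) = -10 (o(Q) = (10/3)*(-3) = -10)
(-2659 - 4192)*(o(K(-8)) - 1659) = (-2659 - 4192)*(-10 - 1659) = -6851*(-1669) = 11434319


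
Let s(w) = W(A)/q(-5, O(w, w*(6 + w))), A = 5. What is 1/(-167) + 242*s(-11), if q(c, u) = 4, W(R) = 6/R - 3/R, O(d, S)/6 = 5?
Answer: 60611/1670 ≈ 36.294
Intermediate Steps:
O(d, S) = 30 (O(d, S) = 6*5 = 30)
W(R) = 3/R
s(w) = 3/20 (s(w) = (3/5)/4 = (3*(1/5))*(1/4) = (3/5)*(1/4) = 3/20)
1/(-167) + 242*s(-11) = 1/(-167) + 242*(3/20) = -1/167 + 363/10 = 60611/1670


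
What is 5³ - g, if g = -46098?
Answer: 46223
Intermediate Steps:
5³ - g = 5³ - 1*(-46098) = 125 + 46098 = 46223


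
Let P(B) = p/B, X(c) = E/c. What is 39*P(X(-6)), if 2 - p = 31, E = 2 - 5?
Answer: -2262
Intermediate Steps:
E = -3
p = -29 (p = 2 - 1*31 = 2 - 31 = -29)
X(c) = -3/c
P(B) = -29/B
39*P(X(-6)) = 39*(-29/((-3/(-6)))) = 39*(-29/((-3*(-⅙)))) = 39*(-29/½) = 39*(-29*2) = 39*(-58) = -2262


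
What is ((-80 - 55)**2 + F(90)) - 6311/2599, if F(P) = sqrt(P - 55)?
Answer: 47360464/2599 + sqrt(35) ≈ 18229.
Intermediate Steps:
F(P) = sqrt(-55 + P)
((-80 - 55)**2 + F(90)) - 6311/2599 = ((-80 - 55)**2 + sqrt(-55 + 90)) - 6311/2599 = ((-135)**2 + sqrt(35)) - 6311*1/2599 = (18225 + sqrt(35)) - 6311/2599 = 47360464/2599 + sqrt(35)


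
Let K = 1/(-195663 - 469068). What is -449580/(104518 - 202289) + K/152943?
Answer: 45706979299352369/9939981923320743 ≈ 4.5983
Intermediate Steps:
K = -1/664731 (K = 1/(-664731) = -1/664731 ≈ -1.5044e-6)
-449580/(104518 - 202289) + K/152943 = -449580/(104518 - 202289) - 1/664731/152943 = -449580/(-97771) - 1/664731*1/152943 = -449580*(-1/97771) - 1/101665953333 = 449580/97771 - 1/101665953333 = 45706979299352369/9939981923320743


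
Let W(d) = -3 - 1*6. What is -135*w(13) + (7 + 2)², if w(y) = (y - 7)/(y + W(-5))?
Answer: -243/2 ≈ -121.50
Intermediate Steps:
W(d) = -9 (W(d) = -3 - 6 = -9)
w(y) = (-7 + y)/(-9 + y) (w(y) = (y - 7)/(y - 9) = (-7 + y)/(-9 + y))
-135*w(13) + (7 + 2)² = -135*(-7 + 13)/(-9 + 13) + (7 + 2)² = -135*6/4 + 9² = -135*6/4 + 81 = -135*3/2 + 81 = -405/2 + 81 = -243/2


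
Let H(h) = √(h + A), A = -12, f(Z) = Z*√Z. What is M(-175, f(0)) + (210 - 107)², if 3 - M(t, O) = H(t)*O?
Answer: 10612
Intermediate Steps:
f(Z) = Z^(3/2)
H(h) = √(-12 + h) (H(h) = √(h - 12) = √(-12 + h))
M(t, O) = 3 - O*√(-12 + t) (M(t, O) = 3 - √(-12 + t)*O = 3 - O*√(-12 + t))
M(-175, f(0)) + (210 - 107)² = (3 - 0^(3/2)*√(-12 - 175)) + (210 - 107)² = (3 - 1*0*√(-187)) + 103² = (3 - 1*0*I*√187) + 10609 = (3 + 0) + 10609 = 3 + 10609 = 10612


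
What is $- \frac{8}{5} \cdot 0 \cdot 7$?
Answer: $0$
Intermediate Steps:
$- \frac{8}{5} \cdot 0 \cdot 7 = \left(-8\right) \frac{1}{5} \cdot 0 \cdot 7 = \left(- \frac{8}{5}\right) 0 \cdot 7 = 0 \cdot 7 = 0$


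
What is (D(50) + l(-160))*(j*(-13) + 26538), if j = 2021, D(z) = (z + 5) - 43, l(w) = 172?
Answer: 48760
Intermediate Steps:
D(z) = -38 + z (D(z) = (5 + z) - 43 = -38 + z)
(D(50) + l(-160))*(j*(-13) + 26538) = ((-38 + 50) + 172)*(2021*(-13) + 26538) = (12 + 172)*(-26273 + 26538) = 184*265 = 48760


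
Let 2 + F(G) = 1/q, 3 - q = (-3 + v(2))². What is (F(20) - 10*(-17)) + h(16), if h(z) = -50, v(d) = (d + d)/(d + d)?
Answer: 117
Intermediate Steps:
v(d) = 1 (v(d) = (2*d)/((2*d)) = (2*d)*(1/(2*d)) = 1)
q = -1 (q = 3 - (-3 + 1)² = 3 - 1*(-2)² = 3 - 1*4 = 3 - 4 = -1)
F(G) = -3 (F(G) = -2 + 1/(-1) = -2 - 1 = -3)
(F(20) - 10*(-17)) + h(16) = (-3 - 10*(-17)) - 50 = (-3 + 170) - 50 = 167 - 50 = 117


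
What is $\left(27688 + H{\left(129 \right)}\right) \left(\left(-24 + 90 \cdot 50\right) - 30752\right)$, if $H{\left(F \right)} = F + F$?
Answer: $-734309096$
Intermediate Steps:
$H{\left(F \right)} = 2 F$
$\left(27688 + H{\left(129 \right)}\right) \left(\left(-24 + 90 \cdot 50\right) - 30752\right) = \left(27688 + 2 \cdot 129\right) \left(\left(-24 + 90 \cdot 50\right) - 30752\right) = \left(27688 + 258\right) \left(\left(-24 + 4500\right) - 30752\right) = 27946 \left(4476 - 30752\right) = 27946 \left(-26276\right) = -734309096$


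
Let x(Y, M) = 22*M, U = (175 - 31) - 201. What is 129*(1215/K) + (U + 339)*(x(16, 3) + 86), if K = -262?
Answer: 11073633/262 ≈ 42266.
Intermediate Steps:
U = -57 (U = 144 - 201 = -57)
129*(1215/K) + (U + 339)*(x(16, 3) + 86) = 129*(1215/(-262)) + (-57 + 339)*(22*3 + 86) = 129*(1215*(-1/262)) + 282*(66 + 86) = 129*(-1215/262) + 282*152 = -156735/262 + 42864 = 11073633/262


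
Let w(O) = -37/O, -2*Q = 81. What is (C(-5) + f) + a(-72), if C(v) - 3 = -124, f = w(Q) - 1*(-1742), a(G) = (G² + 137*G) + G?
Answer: -253537/81 ≈ -3130.1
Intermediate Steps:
Q = -81/2 (Q = -½*81 = -81/2 ≈ -40.500)
a(G) = G² + 138*G
f = 141176/81 (f = -37/(-81/2) - 1*(-1742) = -37*(-2/81) + 1742 = 74/81 + 1742 = 141176/81 ≈ 1742.9)
C(v) = -121 (C(v) = 3 - 124 = -121)
(C(-5) + f) + a(-72) = (-121 + 141176/81) - 72*(138 - 72) = 131375/81 - 72*66 = 131375/81 - 4752 = -253537/81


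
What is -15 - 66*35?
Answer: -2325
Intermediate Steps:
-15 - 66*35 = -15 - 2310 = -2325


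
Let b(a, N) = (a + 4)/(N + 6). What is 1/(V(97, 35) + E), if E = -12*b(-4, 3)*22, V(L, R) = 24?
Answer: 1/24 ≈ 0.041667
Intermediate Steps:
b(a, N) = (4 + a)/(6 + N)
E = 0 (E = -12*(4 - 4)/(6 + 3)*22 = -12*0/9*22 = -4*0/3*22 = -12*0*22 = 0*22 = 0)
1/(V(97, 35) + E) = 1/(24 + 0) = 1/24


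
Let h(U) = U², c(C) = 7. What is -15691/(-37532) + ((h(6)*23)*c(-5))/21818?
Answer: 279940855/409436588 ≈ 0.68372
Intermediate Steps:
-15691/(-37532) + ((h(6)*23)*c(-5))/21818 = -15691/(-37532) + ((6²*23)*7)/21818 = -15691*(-1/37532) + ((36*23)*7)*(1/21818) = 15691/37532 + (828*7)*(1/21818) = 15691/37532 + 5796*(1/21818) = 15691/37532 + 2898/10909 = 279940855/409436588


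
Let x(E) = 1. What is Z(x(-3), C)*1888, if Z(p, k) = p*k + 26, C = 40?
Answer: 124608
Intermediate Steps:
Z(p, k) = 26 + k*p (Z(p, k) = k*p + 26 = 26 + k*p)
Z(x(-3), C)*1888 = (26 + 40*1)*1888 = (26 + 40)*1888 = 66*1888 = 124608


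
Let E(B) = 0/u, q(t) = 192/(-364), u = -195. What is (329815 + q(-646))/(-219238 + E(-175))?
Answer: -30013117/19950658 ≈ -1.5044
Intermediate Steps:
q(t) = -48/91 (q(t) = 192*(-1/364) = -48/91)
E(B) = 0 (E(B) = 0/(-195) = 0*(-1/195) = 0)
(329815 + q(-646))/(-219238 + E(-175)) = (329815 - 48/91)/(-219238 + 0) = (30013117/91)/(-219238) = (30013117/91)*(-1/219238) = -30013117/19950658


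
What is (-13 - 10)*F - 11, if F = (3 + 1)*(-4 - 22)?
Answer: 2381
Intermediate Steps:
F = -104 (F = 4*(-26) = -104)
(-13 - 10)*F - 11 = (-13 - 10)*(-104) - 11 = -23*(-104) - 11 = 2392 - 11 = 2381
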